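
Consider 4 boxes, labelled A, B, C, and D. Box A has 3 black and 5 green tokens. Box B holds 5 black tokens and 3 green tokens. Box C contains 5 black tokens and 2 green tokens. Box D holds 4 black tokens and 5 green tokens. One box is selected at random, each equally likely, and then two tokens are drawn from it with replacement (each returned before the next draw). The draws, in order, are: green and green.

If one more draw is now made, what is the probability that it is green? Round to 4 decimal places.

For each hypothesis, P(data | H) works out to: P(data | box A) = (5/8)(5/8) = 0.39062; P(data | box B) = (3/8)(3/8) = 0.14062; P(data | box C) = (2/7)(2/7) = 0.081633; P(data | box D) = (5/9)(5/9) = 0.30864.
The prior-weighted likelihoods are 1/4 · 0.39062 = 0.097656, 1/4 · 0.14062 = 0.035156, 1/4 · 0.081633 = 0.020408, 1/4 · 0.30864 = 0.07716; with total 0.23038.
The posterior is then P(box A | data) = 0.42389, P(box B | data) = 0.1526, P(box C | data) = 0.088584, P(box D | data) = 0.33493.
The predictive probability is P(green next | data) = (5/8)(0.42389) + (3/8)(0.1526) + (2/7)(0.088584) + (5/9)(0.33493) = 0.53354.

0.5335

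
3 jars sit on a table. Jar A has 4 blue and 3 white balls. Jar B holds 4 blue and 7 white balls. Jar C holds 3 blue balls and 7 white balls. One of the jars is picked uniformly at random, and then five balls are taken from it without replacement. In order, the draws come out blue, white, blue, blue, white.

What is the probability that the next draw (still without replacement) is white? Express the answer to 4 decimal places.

Under each hypothesis, the probability of the observed sequence is: P(data | jar A) = (4/7)(3/6)(3/5)(2/4)(2/3) = 0.057143; P(data | jar B) = (4/11)(7/10)(3/9)(2/8)(6/7) = 0.018182; P(data | jar C) = (3/10)(7/9)(2/8)(1/7)(6/6) = 0.0083333.
Weighting by the prior gives 1/3 · 0.057143 = 0.019048, 1/3 · 0.018182 = 0.0060606, 1/3 · 0.0083333 = 0.0027778; with total 0.027886.
The posterior is then P(jar A | data) = 0.68305, P(jar B | data) = 0.21734, P(jar C | data) = 0.099612.
The predictive probability is P(white next | data) = (1/2)(0.68305) + (5/6)(0.21734) + (1)(0.099612) = 0.62225.

0.6223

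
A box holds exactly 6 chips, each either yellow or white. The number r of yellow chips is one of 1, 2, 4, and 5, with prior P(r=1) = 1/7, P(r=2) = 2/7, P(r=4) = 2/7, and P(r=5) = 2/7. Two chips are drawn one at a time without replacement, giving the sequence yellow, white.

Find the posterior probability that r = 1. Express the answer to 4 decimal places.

0.1064

For each hypothesis, P(data | H) works out to: P(data | r = 1) = (1/6)(5/5) = 1/6; P(data | r = 2) = (2/6)(4/5) = 4/15; P(data | r = 4) = (4/6)(2/5) = 4/15; P(data | r = 5) = (5/6)(1/5) = 1/6.
Multiplying each by its prior: 1/7 · 1/6 = 1/42, 2/7 · 4/15 = 8/105, 2/7 · 4/15 = 8/105, 2/7 · 1/6 = 1/21; these sum to 47/210.
By Bayes' rule, P(r = 1 | data) = (1/42) / (47/210) = 5/47.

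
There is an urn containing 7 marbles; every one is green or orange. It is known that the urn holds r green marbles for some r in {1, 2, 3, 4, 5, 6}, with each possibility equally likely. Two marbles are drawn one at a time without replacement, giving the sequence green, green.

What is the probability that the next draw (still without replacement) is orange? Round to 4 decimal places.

0.4000

Under each hypothesis, the probability of the observed sequence is: P(data | r = 1) = (1/7)(0/6) = 0; P(data | r = 2) = (2/7)(1/6) = 1/21; P(data | r = 3) = (3/7)(2/6) = 1/7; P(data | r = 4) = (4/7)(3/6) = 2/7; P(data | r = 5) = (5/7)(4/6) = 10/21; P(data | r = 6) = (6/7)(5/6) = 5/7.
Weighting by the prior gives 1/6 · 0 = 0, 1/6 · 1/21 = 1/126, 1/6 · 1/7 = 1/42, 1/6 · 2/7 = 1/21, 1/6 · 10/21 = 5/63, 1/6 · 5/7 = 5/42; summing to 5/18.
Normalising, the posterior is P(r = 1 | data) = 0, P(r = 2 | data) = 1/35, P(r = 3 | data) = 3/35, P(r = 4 | data) = 6/35, P(r = 5 | data) = 2/7, P(r = 6 | data) = 3/7.
The predictive probability is P(orange next | data) = (1)(1/35) + (4/5)(3/35) + (3/5)(6/35) + (2/5)(2/7) + (1/5)(3/7) = 2/5.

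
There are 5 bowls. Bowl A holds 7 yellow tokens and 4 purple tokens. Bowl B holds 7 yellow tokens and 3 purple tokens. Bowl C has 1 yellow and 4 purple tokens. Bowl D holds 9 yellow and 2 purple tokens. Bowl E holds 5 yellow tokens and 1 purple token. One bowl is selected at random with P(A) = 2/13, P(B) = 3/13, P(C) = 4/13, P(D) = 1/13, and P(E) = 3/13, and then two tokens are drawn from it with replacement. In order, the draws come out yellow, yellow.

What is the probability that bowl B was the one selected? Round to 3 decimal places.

0.283

For each hypothesis, P(data | H) works out to: P(data | bowl A) = (7/11)(7/11) = 0.40496; P(data | bowl B) = (7/10)(7/10) = 0.49; P(data | bowl C) = (1/5)(1/5) = 0.04; P(data | bowl D) = (9/11)(9/11) = 0.66942; P(data | bowl E) = (5/6)(5/6) = 0.69444.
Multiplying each by its prior: 2/13 · 0.40496 = 0.062301, 3/13 · 0.49 = 0.11308, 4/13 · 0.04 = 0.012308, 1/13 · 0.66942 = 0.051494, 3/13 · 0.69444 = 0.16026; summing to 0.39944.
Therefore the posterior P(bowl B | data) = (0.11308) / (0.39944) = 0.28309.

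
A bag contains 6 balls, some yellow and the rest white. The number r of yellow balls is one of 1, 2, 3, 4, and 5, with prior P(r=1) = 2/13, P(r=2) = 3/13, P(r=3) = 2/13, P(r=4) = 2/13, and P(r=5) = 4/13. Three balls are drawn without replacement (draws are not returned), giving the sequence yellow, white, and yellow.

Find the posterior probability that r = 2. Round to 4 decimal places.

0.1277

Under each hypothesis, the probability of the observed sequence is: P(data | r = 1) = (1/6)(5/5)(0/4) = 0; P(data | r = 2) = (2/6)(4/5)(1/4) = 1/15; P(data | r = 3) = (3/6)(3/5)(2/4) = 3/20; P(data | r = 4) = (4/6)(2/5)(3/4) = 1/5; P(data | r = 5) = (5/6)(1/5)(4/4) = 1/6.
Multiplying each by its prior: 2/13 · 0 = 0, 3/13 · 1/15 = 1/65, 2/13 · 3/20 = 3/130, 2/13 · 1/5 = 2/65, 4/13 · 1/6 = 2/39; with total 47/390.
So P(r = 2 | data) = (1/65) / (47/390) = 6/47.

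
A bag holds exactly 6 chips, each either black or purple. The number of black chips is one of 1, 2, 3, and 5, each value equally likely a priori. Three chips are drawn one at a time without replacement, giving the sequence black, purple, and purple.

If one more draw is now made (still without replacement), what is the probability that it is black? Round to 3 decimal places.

0.323

The likelihood of the observed sequence under each hypothesis: P(data | r = 1) = (1/6)(5/5)(4/4) = 1/6; P(data | r = 2) = (2/6)(4/5)(3/4) = 1/5; P(data | r = 3) = (3/6)(3/5)(2/4) = 3/20; P(data | r = 5) = (5/6)(1/5)(0/4) = 0.
Weighting by the prior gives 1/4 · 1/6 = 1/24, 1/4 · 1/5 = 1/20, 1/4 · 3/20 = 3/80, 1/4 · 0 = 0; these sum to 31/240.
Dividing through by the total gives posterior P(r = 1 | data) = 10/31, P(r = 2 | data) = 12/31, P(r = 3 | data) = 9/31, P(r = 5 | data) = 0.
Averaging over the posterior, P(black next | data) = (0)(10/31) + (1/3)(12/31) + (2/3)(9/31) = 10/31.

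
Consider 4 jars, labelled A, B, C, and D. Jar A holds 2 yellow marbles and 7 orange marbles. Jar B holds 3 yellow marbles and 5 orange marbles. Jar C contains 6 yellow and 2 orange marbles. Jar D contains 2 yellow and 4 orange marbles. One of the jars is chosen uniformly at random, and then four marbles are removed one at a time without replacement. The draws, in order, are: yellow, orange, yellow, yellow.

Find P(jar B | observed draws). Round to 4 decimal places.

0.1111

The likelihood of the observed sequence under each hypothesis: P(data | jar A) = (2/9)(7/8)(1/7)(0/6) = 0; P(data | jar B) = (3/8)(5/7)(2/6)(1/5) = 1/56; P(data | jar C) = (6/8)(2/7)(5/6)(4/5) = 1/7; P(data | jar D) = (2/6)(4/5)(1/4)(0/3) = 0.
Weighting by the prior gives 1/4 · 0 = 0, 1/4 · 1/56 = 1/224, 1/4 · 1/7 = 1/28, 1/4 · 0 = 0; with total 9/224.
By Bayes' rule, P(jar B | data) = (1/224) / (9/224) = 1/9.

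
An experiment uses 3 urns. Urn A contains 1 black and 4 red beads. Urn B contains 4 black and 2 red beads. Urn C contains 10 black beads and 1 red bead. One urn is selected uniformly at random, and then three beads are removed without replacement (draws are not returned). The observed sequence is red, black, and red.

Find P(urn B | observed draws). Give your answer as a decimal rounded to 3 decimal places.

Under each hypothesis, the probability of the observed sequence is: P(data | urn A) = (4/5)(1/4)(3/3) = 1/5; P(data | urn B) = (2/6)(4/5)(1/4) = 1/15; P(data | urn C) = (1/11)(10/10)(0/9) = 0.
Multiplying each by its prior: 1/3 · 1/5 = 1/15, 1/3 · 1/15 = 1/45, 1/3 · 0 = 0; with total 4/45.
By Bayes' rule, P(urn B | data) = (1/45) / (4/45) = 1/4.

0.250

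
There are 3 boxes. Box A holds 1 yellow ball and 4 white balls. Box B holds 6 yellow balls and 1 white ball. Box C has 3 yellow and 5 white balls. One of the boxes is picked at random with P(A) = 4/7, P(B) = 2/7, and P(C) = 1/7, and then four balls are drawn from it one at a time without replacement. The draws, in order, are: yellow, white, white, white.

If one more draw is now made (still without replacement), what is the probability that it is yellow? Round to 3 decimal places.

For each hypothesis, P(data | H) works out to: P(data | box A) = (1/5)(4/4)(3/3)(2/2) = 1/5; P(data | box B) = (6/7)(1/6)(0/5) = 0; P(data | box C) = (3/8)(5/7)(4/6)(3/5) = 3/28.
Multiplying each by its prior: 4/7 · 1/5 = 4/35, 2/7 · 0 = 0, 1/7 · 3/28 = 3/196; summing to 127/980.
The posterior is then P(box A | data) = 112/127, P(box B | data) = 0, P(box C | data) = 15/127.
Averaging over the posterior, P(yellow next | data) = (0)(112/127) + (1/2)(15/127) = 15/254.

0.059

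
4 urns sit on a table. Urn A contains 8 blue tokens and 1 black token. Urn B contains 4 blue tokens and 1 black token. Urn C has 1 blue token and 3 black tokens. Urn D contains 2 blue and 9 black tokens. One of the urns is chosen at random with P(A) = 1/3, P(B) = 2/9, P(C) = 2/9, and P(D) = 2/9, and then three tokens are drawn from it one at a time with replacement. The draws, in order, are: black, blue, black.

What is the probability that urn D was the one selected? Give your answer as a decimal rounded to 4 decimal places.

Under each hypothesis, the probability of the observed sequence is: P(data | urn A) = (1/9)(8/9)(1/9) = 0.010974; P(data | urn B) = (1/5)(4/5)(1/5) = 0.032; P(data | urn C) = (3/4)(1/4)(3/4) = 0.14062; P(data | urn D) = (9/11)(2/11)(9/11) = 0.12171.
Multiplying each by its prior: 1/3 · 0.010974 = 0.003658, 2/9 · 0.032 = 0.0071111, 2/9 · 0.14062 = 0.03125, 2/9 · 0.12171 = 0.027047; these sum to 0.069066.
So P(urn D | data) = (0.027047) / (0.069066) = 0.39161.

0.3916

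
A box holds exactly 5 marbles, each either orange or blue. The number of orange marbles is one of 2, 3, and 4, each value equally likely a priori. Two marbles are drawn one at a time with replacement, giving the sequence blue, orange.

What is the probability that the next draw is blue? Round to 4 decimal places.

Compute the likelihood of the observed sequence for each case: P(data | r = 2) = (3/5)(2/5) = 6/25; P(data | r = 3) = (2/5)(3/5) = 6/25; P(data | r = 4) = (1/5)(4/5) = 4/25.
The prior-weighted likelihoods are 1/3 · 6/25 = 2/25, 1/3 · 6/25 = 2/25, 1/3 · 4/25 = 4/75; summing to 16/75.
Normalising, the posterior is P(r = 2 | data) = 3/8, P(r = 3 | data) = 3/8, P(r = 4 | data) = 1/4.
The predictive probability is P(blue next | data) = (3/5)(3/8) + (2/5)(3/8) + (1/5)(1/4) = 17/40.

0.4250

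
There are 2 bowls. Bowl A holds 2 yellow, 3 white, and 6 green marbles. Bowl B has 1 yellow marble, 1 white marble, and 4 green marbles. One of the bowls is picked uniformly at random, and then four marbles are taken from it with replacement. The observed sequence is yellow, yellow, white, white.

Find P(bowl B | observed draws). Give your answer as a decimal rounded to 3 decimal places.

0.239

The likelihood of the observed sequence under each hypothesis: P(data | bowl A) = (2/11)(2/11)(3/11)(3/11) = 0.0024588; P(data | bowl B) = (1/6)(1/6)(1/6)(1/6) = 0.0007716.
The prior-weighted likelihoods are 1/2 · 0.0024588 = 0.0012294, 1/2 · 0.0007716 = 0.0003858; summing to 0.0016152.
By Bayes' rule, P(bowl B | data) = (0.0003858) / (0.0016152) = 0.23885.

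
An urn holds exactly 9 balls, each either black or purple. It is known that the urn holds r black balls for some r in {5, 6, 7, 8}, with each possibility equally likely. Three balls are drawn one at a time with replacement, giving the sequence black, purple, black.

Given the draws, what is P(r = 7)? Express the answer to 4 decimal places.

Under each hypothesis, the probability of the observed sequence is: P(data | r = 5) = (5/9)(4/9)(5/9) = 0.13717; P(data | r = 6) = (6/9)(3/9)(6/9) = 0.14815; P(data | r = 7) = (7/9)(2/9)(7/9) = 0.13443; P(data | r = 8) = (8/9)(1/9)(8/9) = 0.087791.
Multiplying each by its prior: 1/4 · 0.13717 = 0.034294, 1/4 · 0.14815 = 0.037037, 1/4 · 0.13443 = 0.033608, 1/4 · 0.087791 = 0.021948; these sum to 0.12689.
Therefore the posterior P(r = 7 | data) = (0.033608) / (0.12689) = 0.26486.

0.2649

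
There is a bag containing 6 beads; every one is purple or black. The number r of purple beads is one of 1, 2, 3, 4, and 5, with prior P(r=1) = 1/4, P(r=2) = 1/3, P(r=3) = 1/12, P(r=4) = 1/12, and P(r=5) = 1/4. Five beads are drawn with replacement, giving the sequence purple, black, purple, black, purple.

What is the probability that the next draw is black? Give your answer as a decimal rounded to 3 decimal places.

0.461

Compute the likelihood of the observed sequence for each case: P(data | r = 1) = (1/6)(5/6)(1/6)(5/6)(1/6) = 0.003215; P(data | r = 2) = (2/6)(4/6)(2/6)(4/6)(2/6) = 0.016461; P(data | r = 3) = (3/6)(3/6)(3/6)(3/6)(3/6) = 0.03125; P(data | r = 4) = (4/6)(2/6)(4/6)(2/6)(4/6) = 0.032922; P(data | r = 5) = (5/6)(1/6)(5/6)(1/6)(5/6) = 0.016075.
Weighting by the prior gives 1/4 · 0.003215 = 0.00080376, 1/3 · 0.016461 = 0.005487, 1/12 · 0.03125 = 0.0026042, 1/12 · 0.032922 = 0.0027435, 1/4 · 0.016075 = 0.0040188; these sum to 0.015657.
Normalising, the posterior is P(r = 1 | data) = 0.051335, P(r = 2 | data) = 0.35044, P(r = 3 | data) = 0.16632, P(r = 4 | data) = 0.17522, P(r = 5 | data) = 0.25667.
Averaging over the posterior, P(black next | data) = (5/6)(0.051335) + (2/3)(0.35044) + (1/2)(0.16632) + (1/3)(0.17522) + (1/6)(0.25667) = 0.46076.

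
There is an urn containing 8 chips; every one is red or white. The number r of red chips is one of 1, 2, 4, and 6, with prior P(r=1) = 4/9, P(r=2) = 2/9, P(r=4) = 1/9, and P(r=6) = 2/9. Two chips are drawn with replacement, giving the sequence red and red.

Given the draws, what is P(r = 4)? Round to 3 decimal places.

0.160

Under each hypothesis, the probability of the observed sequence is: P(data | r = 1) = (1/8)(1/8) = 1/64; P(data | r = 2) = (2/8)(2/8) = 1/16; P(data | r = 4) = (4/8)(4/8) = 1/4; P(data | r = 6) = (6/8)(6/8) = 9/16.
The prior-weighted likelihoods are 4/9 · 1/64 = 1/144, 2/9 · 1/16 = 1/72, 1/9 · 1/4 = 1/36, 2/9 · 9/16 = 1/8; summing to 25/144.
By Bayes' rule, P(r = 4 | data) = (1/36) / (25/144) = 4/25.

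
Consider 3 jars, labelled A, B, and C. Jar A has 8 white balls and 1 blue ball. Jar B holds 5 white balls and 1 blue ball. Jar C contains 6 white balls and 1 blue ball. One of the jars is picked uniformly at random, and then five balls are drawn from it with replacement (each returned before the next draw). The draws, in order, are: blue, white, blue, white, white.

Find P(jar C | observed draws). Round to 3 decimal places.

0.342

The likelihood of the observed sequence under each hypothesis: P(data | jar A) = (1/9)(8/9)(1/9)(8/9)(8/9) = 0.0086708; P(data | jar B) = (1/6)(5/6)(1/6)(5/6)(5/6) = 0.016075; P(data | jar C) = (1/7)(6/7)(1/7)(6/7)(6/7) = 0.012852.
Multiplying each by its prior: 1/3 · 0.0086708 = 0.0028903, 1/3 · 0.016075 = 0.0053584, 1/3 · 0.012852 = 0.0042839; summing to 0.012533.
By Bayes' rule, P(jar C | data) = (0.0042839) / (0.012533) = 0.34182.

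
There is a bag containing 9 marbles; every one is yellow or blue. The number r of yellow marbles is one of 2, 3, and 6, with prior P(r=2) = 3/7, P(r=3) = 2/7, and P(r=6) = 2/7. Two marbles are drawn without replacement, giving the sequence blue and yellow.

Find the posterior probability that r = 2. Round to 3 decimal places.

0.368

Under each hypothesis, the probability of the observed sequence is: P(data | r = 2) = (7/9)(2/8) = 7/36; P(data | r = 3) = (6/9)(3/8) = 1/4; P(data | r = 6) = (3/9)(6/8) = 1/4.
The prior-weighted likelihoods are 3/7 · 7/36 = 1/12, 2/7 · 1/4 = 1/14, 2/7 · 1/4 = 1/14; these sum to 19/84.
Hence P(r = 2 | data) = (1/12) / (19/84) = 7/19.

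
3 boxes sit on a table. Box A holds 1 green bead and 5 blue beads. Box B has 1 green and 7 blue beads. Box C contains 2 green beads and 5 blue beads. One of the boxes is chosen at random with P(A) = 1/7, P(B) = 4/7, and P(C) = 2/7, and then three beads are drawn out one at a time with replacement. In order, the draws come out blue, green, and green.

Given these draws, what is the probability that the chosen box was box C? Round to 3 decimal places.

Under each hypothesis, the probability of the observed sequence is: P(data | box A) = (5/6)(1/6)(1/6) = 0.023148; P(data | box B) = (7/8)(1/8)(1/8) = 0.013672; P(data | box C) = (5/7)(2/7)(2/7) = 0.058309.
The prior-weighted likelihoods are 1/7 · 0.023148 = 0.0033069, 4/7 · 0.013672 = 0.0078125, 2/7 · 0.058309 = 0.01666; summing to 0.027779.
By Bayes' rule, P(box C | data) = (0.01666) / (0.027779) = 0.59972.

0.600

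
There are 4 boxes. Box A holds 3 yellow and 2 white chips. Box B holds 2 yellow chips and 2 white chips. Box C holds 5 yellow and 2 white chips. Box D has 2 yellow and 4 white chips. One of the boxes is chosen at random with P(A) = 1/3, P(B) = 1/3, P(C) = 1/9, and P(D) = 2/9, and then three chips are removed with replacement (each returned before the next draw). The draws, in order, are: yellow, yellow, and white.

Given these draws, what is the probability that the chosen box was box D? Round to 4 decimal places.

The likelihood of the observed sequence under each hypothesis: P(data | box A) = (3/5)(3/5)(2/5) = 0.144; P(data | box B) = (2/4)(2/4)(2/4) = 0.125; P(data | box C) = (5/7)(5/7)(2/7) = 0.14577; P(data | box D) = (2/6)(2/6)(4/6) = 0.074074.
Multiplying each by its prior: 1/3 · 0.144 = 0.048, 1/3 · 0.125 = 0.041667, 1/9 · 0.14577 = 0.016197, 2/9 · 0.074074 = 0.016461; these sum to 0.12232.
Therefore the posterior P(box D | data) = (0.016461) / (0.12232) = 0.13457.

0.1346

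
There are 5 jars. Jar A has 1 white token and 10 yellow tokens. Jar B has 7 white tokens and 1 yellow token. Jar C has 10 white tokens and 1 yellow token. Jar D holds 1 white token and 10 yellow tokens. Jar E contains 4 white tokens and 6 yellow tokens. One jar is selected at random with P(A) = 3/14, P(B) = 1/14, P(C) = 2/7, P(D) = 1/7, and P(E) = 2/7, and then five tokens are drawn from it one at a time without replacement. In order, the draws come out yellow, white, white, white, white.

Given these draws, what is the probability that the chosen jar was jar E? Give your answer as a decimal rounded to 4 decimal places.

0.0375

For each hypothesis, P(data | H) works out to: P(data | jar A) = (10/11)(1/10)(0/9) = 0; P(data | jar B) = (1/8)(7/7)(6/6)(5/5)(4/4) = 0.125; P(data | jar C) = (1/11)(10/10)(9/9)(8/8)(7/7) = 0.090909; P(data | jar D) = (10/11)(1/10)(0/9) = 0; P(data | jar E) = (6/10)(4/9)(3/8)(2/7)(1/6) = 0.0047619.
Multiplying each by its prior: 3/14 · 0 = 0, 1/14 · 0.125 = 0.0089286, 2/7 · 0.090909 = 0.025974, 1/7 · 0 = 0, 2/7 · 0.0047619 = 0.0013605; summing to 0.036263.
Therefore the posterior P(jar E | data) = (0.0013605) / (0.036263) = 0.037519.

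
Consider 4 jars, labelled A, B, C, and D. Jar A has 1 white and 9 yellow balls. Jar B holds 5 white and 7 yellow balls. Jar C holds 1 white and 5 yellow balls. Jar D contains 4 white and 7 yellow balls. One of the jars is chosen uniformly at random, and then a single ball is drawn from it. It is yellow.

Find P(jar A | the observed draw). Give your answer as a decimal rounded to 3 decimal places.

0.305

For each hypothesis, P(data | H) works out to: P(data | jar A) = (9/10) = 0.9; P(data | jar B) = (7/12) = 0.58333; P(data | jar C) = (5/6) = 0.83333; P(data | jar D) = (7/11) = 0.63636.
The prior-weighted likelihoods are 1/4 · 0.9 = 0.225, 1/4 · 0.58333 = 0.14583, 1/4 · 0.83333 = 0.20833, 1/4 · 0.63636 = 0.15909; with total 0.73826.
So P(jar A | data) = (0.225) / (0.73826) = 0.30477.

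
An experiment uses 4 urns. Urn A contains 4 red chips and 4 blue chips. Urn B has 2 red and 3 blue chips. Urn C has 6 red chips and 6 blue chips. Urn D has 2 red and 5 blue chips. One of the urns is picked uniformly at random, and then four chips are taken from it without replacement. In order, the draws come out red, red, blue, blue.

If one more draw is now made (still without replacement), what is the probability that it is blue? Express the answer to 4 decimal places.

For each hypothesis, P(data | H) works out to: P(data | urn A) = (4/8)(3/7)(4/6)(3/5) = 3/35; P(data | urn B) = (2/5)(1/4)(3/3)(2/2) = 1/10; P(data | urn C) = (6/12)(5/11)(6/10)(5/9) = 5/66; P(data | urn D) = (2/7)(1/6)(5/5)(4/4) = 1/21.
Weighting by the prior gives 1/4 · 3/35 = 3/140, 1/4 · 1/10 = 1/40, 1/4 · 5/66 = 5/264, 1/4 · 1/21 = 1/84; these sum to 17/220.
Normalising, the posterior is P(urn A | data) = 0.27731, P(urn B | data) = 0.32353, P(urn C | data) = 0.2451, P(urn D | data) = 0.15406.
So P(blue next | data) = Σ P(blue next | H) P(H | data) = (1/2)(0.27731) + (1)(0.32353) + (1/2)(0.2451) + (1)(0.15406) = 0.7388.

0.7388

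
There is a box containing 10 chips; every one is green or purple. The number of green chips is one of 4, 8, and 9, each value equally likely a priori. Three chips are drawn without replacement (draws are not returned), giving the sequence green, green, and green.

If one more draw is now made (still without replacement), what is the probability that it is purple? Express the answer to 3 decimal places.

0.218

Under each hypothesis, the probability of the observed sequence is: P(data | r = 4) = (4/10)(3/9)(2/8) = 1/30; P(data | r = 8) = (8/10)(7/9)(6/8) = 7/15; P(data | r = 9) = (9/10)(8/9)(7/8) = 7/10.
Multiplying each by its prior: 1/3 · 1/30 = 1/90, 1/3 · 7/15 = 7/45, 1/3 · 7/10 = 7/30; these sum to 2/5.
Normalising, the posterior is P(r = 4 | data) = 1/36, P(r = 8 | data) = 7/18, P(r = 9 | data) = 7/12.
The predictive probability is P(purple next | data) = (6/7)(1/36) + (2/7)(7/18) + (1/7)(7/12) = 55/252.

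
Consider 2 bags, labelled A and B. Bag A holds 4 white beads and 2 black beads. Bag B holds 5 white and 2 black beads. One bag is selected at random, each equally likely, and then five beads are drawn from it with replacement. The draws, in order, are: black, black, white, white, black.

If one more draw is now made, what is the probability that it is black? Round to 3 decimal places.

0.313

For each hypothesis, P(data | H) works out to: P(data | bag A) = (2/6)(2/6)(4/6)(4/6)(2/6) = 0.016461; P(data | bag B) = (2/7)(2/7)(5/7)(5/7)(2/7) = 0.0119.
Weighting by the prior gives 1/2 · 0.016461 = 0.0082305, 1/2 · 0.0119 = 0.0059499; with total 0.01418.
The posterior is then P(bag A | data) = 0.58041, P(bag B | data) = 0.41959.
The predictive probability is P(black next | data) = (1/3)(0.58041) + (2/7)(0.41959) = 0.31335.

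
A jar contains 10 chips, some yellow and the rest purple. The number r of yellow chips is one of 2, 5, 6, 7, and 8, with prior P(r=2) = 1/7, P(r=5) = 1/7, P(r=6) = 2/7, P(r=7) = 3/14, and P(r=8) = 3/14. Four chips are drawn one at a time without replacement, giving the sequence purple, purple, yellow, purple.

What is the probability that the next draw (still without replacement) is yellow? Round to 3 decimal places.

For each hypothesis, P(data | H) works out to: P(data | r = 2) = (8/10)(7/9)(2/8)(6/7) = 2/15; P(data | r = 5) = (5/10)(4/9)(5/8)(3/7) = 5/84; P(data | r = 6) = (4/10)(3/9)(6/8)(2/7) = 1/35; P(data | r = 7) = (3/10)(2/9)(7/8)(1/7) = 1/120; P(data | r = 8) = (2/10)(1/9)(8/8)(0/7) = 0.
The prior-weighted likelihoods are 1/7 · 2/15 = 2/105, 1/7 · 5/84 = 5/588, 2/7 · 1/35 = 2/245, 3/14 · 1/120 = 1/560, 3/14 · 0 = 0; with total 3/80.
The posterior is then P(r = 2 | data) = 32/63, P(r = 5 | data) = 100/441, P(r = 6 | data) = 32/147, P(r = 7 | data) = 1/21, P(r = 8 | data) = 0.
So P(yellow next | data) = Σ P(yellow next | H) P(H | data) = (1/6)(32/63) + (2/3)(100/441) + (5/6)(32/147) + (1)(1/21) = 205/441.

0.465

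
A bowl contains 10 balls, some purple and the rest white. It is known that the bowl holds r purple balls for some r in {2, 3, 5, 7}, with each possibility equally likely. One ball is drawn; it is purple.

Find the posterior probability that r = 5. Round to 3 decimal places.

0.294

The likelihood of this draw under each hypothesis: P(data | r = 2) = (2/10) = 1/5; P(data | r = 3) = (3/10) = 3/10; P(data | r = 5) = (5/10) = 1/2; P(data | r = 7) = (7/10) = 7/10.
The prior-weighted likelihoods are 1/4 · 1/5 = 1/20, 1/4 · 3/10 = 3/40, 1/4 · 1/2 = 1/8, 1/4 · 7/10 = 7/40; summing to 17/40.
Hence P(r = 5 | data) = (1/8) / (17/40) = 5/17.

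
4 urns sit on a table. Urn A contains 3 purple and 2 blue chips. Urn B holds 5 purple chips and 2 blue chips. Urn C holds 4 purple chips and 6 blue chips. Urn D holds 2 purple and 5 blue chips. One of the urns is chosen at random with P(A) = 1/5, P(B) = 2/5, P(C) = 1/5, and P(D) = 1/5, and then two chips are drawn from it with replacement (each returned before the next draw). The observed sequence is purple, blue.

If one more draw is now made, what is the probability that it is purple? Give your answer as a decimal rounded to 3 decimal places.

0.540

Under each hypothesis, the probability of the observed sequence is: P(data | urn A) = (3/5)(2/5) = 0.24; P(data | urn B) = (5/7)(2/7) = 0.20408; P(data | urn C) = (4/10)(6/10) = 0.24; P(data | urn D) = (2/7)(5/7) = 0.20408.
Multiplying each by its prior: 1/5 · 0.24 = 0.048, 2/5 · 0.20408 = 0.081633, 1/5 · 0.24 = 0.048, 1/5 · 0.20408 = 0.040816; with total 0.21845.
The posterior is then P(urn A | data) = 0.21973, P(urn B | data) = 0.37369, P(urn C | data) = 0.21973, P(urn D | data) = 0.18685.
So P(purple next | data) = Σ P(purple next | H) P(H | data) = (3/5)(0.21973) + (5/7)(0.37369) + (2/5)(0.21973) + (2/7)(0.18685) = 0.54004.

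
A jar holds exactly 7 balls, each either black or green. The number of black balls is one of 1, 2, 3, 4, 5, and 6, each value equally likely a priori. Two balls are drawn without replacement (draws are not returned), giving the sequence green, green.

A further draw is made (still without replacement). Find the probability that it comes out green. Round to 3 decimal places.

0.600

Under each hypothesis, the probability of the observed sequence is: P(data | r = 1) = (6/7)(5/6) = 5/7; P(data | r = 2) = (5/7)(4/6) = 10/21; P(data | r = 3) = (4/7)(3/6) = 2/7; P(data | r = 4) = (3/7)(2/6) = 1/7; P(data | r = 5) = (2/7)(1/6) = 1/21; P(data | r = 6) = (1/7)(0/6) = 0.
The prior-weighted likelihoods are 1/6 · 5/7 = 5/42, 1/6 · 10/21 = 5/63, 1/6 · 2/7 = 1/21, 1/6 · 1/7 = 1/42, 1/6 · 1/21 = 1/126, 1/6 · 0 = 0; these sum to 5/18.
The posterior is then P(r = 1 | data) = 3/7, P(r = 2 | data) = 2/7, P(r = 3 | data) = 6/35, P(r = 4 | data) = 3/35, P(r = 5 | data) = 1/35, P(r = 6 | data) = 0.
The predictive probability is P(green next | data) = (4/5)(3/7) + (3/5)(2/7) + (2/5)(6/35) + (1/5)(3/35) + (0)(1/35) = 3/5.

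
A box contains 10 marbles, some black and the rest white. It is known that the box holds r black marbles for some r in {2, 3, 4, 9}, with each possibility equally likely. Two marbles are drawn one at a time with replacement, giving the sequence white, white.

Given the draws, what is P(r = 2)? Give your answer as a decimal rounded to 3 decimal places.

0.427

The likelihood of the observed sequence under each hypothesis: P(data | r = 2) = (8/10)(8/10) = 16/25; P(data | r = 3) = (7/10)(7/10) = 49/100; P(data | r = 4) = (6/10)(6/10) = 9/25; P(data | r = 9) = (1/10)(1/10) = 1/100.
Multiplying each by its prior: 1/4 · 16/25 = 4/25, 1/4 · 49/100 = 49/400, 1/4 · 9/25 = 9/100, 1/4 · 1/100 = 1/400; with total 3/8.
So P(r = 2 | data) = (4/25) / (3/8) = 32/75.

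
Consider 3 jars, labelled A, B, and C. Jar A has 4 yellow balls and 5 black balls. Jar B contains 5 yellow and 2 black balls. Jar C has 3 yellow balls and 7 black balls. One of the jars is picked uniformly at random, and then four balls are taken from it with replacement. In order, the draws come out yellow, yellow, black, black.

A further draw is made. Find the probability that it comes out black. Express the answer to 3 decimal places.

0.522

Compute the likelihood of the observed sequence for each case: P(data | jar A) = (4/9)(4/9)(5/9)(5/9) = 0.060966; P(data | jar B) = (5/7)(5/7)(2/7)(2/7) = 0.041649; P(data | jar C) = (3/10)(3/10)(7/10)(7/10) = 0.0441.
The prior-weighted likelihoods are 1/3 · 0.060966 = 0.020322, 1/3 · 0.041649 = 0.013883, 1/3 · 0.0441 = 0.0147; summing to 0.048905.
Dividing through by the total gives posterior P(jar A | data) = 0.41554, P(jar B | data) = 0.28388, P(jar C | data) = 0.30058.
So P(black next | data) = Σ P(black next | H) P(H | data) = (5/9)(0.41554) + (2/7)(0.28388) + (7/10)(0.30058) = 0.52237.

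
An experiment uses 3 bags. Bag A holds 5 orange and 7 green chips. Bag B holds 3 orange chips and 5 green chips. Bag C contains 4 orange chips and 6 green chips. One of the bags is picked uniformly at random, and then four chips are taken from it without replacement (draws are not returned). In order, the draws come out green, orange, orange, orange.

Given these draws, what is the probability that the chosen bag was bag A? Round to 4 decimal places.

For each hypothesis, P(data | H) works out to: P(data | bag A) = (7/12)(5/11)(4/10)(3/9) = 0.035354; P(data | bag B) = (5/8)(3/7)(2/6)(1/5) = 0.017857; P(data | bag C) = (6/10)(4/9)(3/8)(2/7) = 0.028571.
Multiplying each by its prior: 1/3 · 0.035354 = 0.011785, 1/3 · 0.017857 = 0.0059524, 1/3 · 0.028571 = 0.0095238; these sum to 0.027261.
So P(bag A | data) = (0.011785) / (0.027261) = 0.43229.

0.4323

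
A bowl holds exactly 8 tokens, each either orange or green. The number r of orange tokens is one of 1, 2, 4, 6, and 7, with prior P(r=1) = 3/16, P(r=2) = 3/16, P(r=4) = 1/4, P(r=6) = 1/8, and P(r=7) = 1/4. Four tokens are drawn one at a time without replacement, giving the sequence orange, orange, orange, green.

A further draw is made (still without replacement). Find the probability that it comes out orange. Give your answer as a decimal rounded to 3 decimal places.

For each hypothesis, P(data | H) works out to: P(data | r = 1) = (1/8)(0/7) = 0; P(data | r = 2) = (2/8)(1/7)(0/6) = 0; P(data | r = 4) = (4/8)(3/7)(2/6)(4/5) = 0.057143; P(data | r = 6) = (6/8)(5/7)(4/6)(2/5) = 0.14286; P(data | r = 7) = (7/8)(6/7)(5/6)(1/5) = 0.125.
Weighting by the prior gives 3/16 · 0 = 0, 3/16 · 0 = 0, 1/4 · 0.057143 = 0.014286, 1/8 · 0.14286 = 0.017857, 1/4 · 0.125 = 0.03125; summing to 0.063393.
The posterior is then P(r = 1 | data) = 0, P(r = 2 | data) = 0, P(r = 4 | data) = 0.22535, P(r = 6 | data) = 0.28169, P(r = 7 | data) = 0.49296.
Averaging over the posterior, P(orange next | data) = (1/4)(0.22535) + (3/4)(0.28169) + (1)(0.49296) = 0.76056.

0.761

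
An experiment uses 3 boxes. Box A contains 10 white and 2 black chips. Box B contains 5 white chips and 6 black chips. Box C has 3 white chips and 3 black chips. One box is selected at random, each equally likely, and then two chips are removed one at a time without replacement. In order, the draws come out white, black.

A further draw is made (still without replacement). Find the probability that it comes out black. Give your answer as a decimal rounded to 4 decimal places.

Under each hypothesis, the probability of the observed sequence is: P(data | box A) = (10/12)(2/11) = 5/33; P(data | box B) = (5/11)(6/10) = 3/11; P(data | box C) = (3/6)(3/5) = 3/10.
Multiplying each by its prior: 1/3 · 5/33 = 5/99, 1/3 · 3/11 = 1/11, 1/3 · 3/10 = 1/10; these sum to 239/990.
Dividing through by the total gives posterior P(box A | data) = 50/239, P(box B | data) = 90/239, P(box C | data) = 99/239.
The predictive probability is P(black next | data) = (1/10)(50/239) + (5/9)(90/239) + (1/2)(99/239) = 209/478.

0.4372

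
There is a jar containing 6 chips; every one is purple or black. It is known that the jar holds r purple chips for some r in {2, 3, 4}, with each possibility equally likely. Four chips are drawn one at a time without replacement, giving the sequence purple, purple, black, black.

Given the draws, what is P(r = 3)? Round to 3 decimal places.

0.429

Compute the likelihood of the observed sequence for each case: P(data | r = 2) = (2/6)(1/5)(4/4)(3/3) = 1/15; P(data | r = 3) = (3/6)(2/5)(3/4)(2/3) = 1/10; P(data | r = 4) = (4/6)(3/5)(2/4)(1/3) = 1/15.
The prior-weighted likelihoods are 1/3 · 1/15 = 1/45, 1/3 · 1/10 = 1/30, 1/3 · 1/15 = 1/45; with total 7/90.
Therefore the posterior P(r = 3 | data) = (1/30) / (7/90) = 3/7.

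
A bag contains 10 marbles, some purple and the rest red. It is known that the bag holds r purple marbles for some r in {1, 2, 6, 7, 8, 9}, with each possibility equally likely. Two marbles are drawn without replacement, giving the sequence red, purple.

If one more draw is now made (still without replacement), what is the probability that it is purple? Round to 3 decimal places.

0.587

Compute the likelihood of the observed sequence for each case: P(data | r = 1) = (9/10)(1/9) = 1/10; P(data | r = 2) = (8/10)(2/9) = 8/45; P(data | r = 6) = (4/10)(6/9) = 4/15; P(data | r = 7) = (3/10)(7/9) = 7/30; P(data | r = 8) = (2/10)(8/9) = 8/45; P(data | r = 9) = (1/10)(9/9) = 1/10.
The prior-weighted likelihoods are 1/6 · 1/10 = 1/60, 1/6 · 8/45 = 4/135, 1/6 · 4/15 = 2/45, 1/6 · 7/30 = 7/180, 1/6 · 8/45 = 4/135, 1/6 · 1/10 = 1/60; summing to 19/108.
Normalising, the posterior is P(r = 1 | data) = 9/95, P(r = 2 | data) = 16/95, P(r = 6 | data) = 24/95, P(r = 7 | data) = 21/95, P(r = 8 | data) = 16/95, P(r = 9 | data) = 9/95.
Averaging over the posterior, P(purple next | data) = (0)(9/95) + (1/8)(16/95) + (5/8)(24/95) + (3/4)(21/95) + (7/8)(16/95) + (1)(9/95) = 223/380.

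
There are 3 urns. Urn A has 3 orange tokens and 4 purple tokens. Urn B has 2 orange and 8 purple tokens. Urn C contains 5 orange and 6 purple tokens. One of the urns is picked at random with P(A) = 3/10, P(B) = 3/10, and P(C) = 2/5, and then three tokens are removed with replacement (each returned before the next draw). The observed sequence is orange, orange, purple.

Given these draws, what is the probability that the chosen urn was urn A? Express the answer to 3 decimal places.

The likelihood of the observed sequence under each hypothesis: P(data | urn A) = (3/7)(3/7)(4/7) = 0.10496; P(data | urn B) = (2/10)(2/10)(8/10) = 0.032; P(data | urn C) = (5/11)(5/11)(6/11) = 0.1127.
Weighting by the prior gives 3/10 · 0.10496 = 0.031487, 3/10 · 0.032 = 0.0096, 2/5 · 0.1127 = 0.045079; with total 0.086166.
Hence P(urn A | data) = (0.031487) / (0.086166) = 0.36542.

0.365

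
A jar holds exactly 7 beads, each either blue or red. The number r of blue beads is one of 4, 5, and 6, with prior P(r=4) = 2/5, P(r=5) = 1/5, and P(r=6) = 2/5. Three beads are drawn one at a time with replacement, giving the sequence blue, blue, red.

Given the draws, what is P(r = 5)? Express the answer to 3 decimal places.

0.229

Under each hypothesis, the probability of the observed sequence is: P(data | r = 4) = (4/7)(4/7)(3/7) = 0.13994; P(data | r = 5) = (5/7)(5/7)(2/7) = 0.14577; P(data | r = 6) = (6/7)(6/7)(1/7) = 0.10496.
Multiplying each by its prior: 2/5 · 0.13994 = 0.055977, 1/5 · 0.14577 = 0.029155, 2/5 · 0.10496 = 0.041983; with total 0.12711.
By Bayes' rule, P(r = 5 | data) = (0.029155) / (0.12711) = 0.22936.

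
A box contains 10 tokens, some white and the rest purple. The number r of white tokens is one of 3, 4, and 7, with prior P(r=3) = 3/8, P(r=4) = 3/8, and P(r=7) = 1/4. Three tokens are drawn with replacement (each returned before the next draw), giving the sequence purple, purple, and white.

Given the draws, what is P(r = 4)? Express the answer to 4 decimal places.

For each hypothesis, P(data | H) works out to: P(data | r = 3) = (7/10)(7/10)(3/10) = 0.147; P(data | r = 4) = (6/10)(6/10)(4/10) = 0.144; P(data | r = 7) = (3/10)(3/10)(7/10) = 0.063.
Multiplying each by its prior: 3/8 · 0.147 = 0.055125, 3/8 · 0.144 = 0.054, 1/4 · 0.063 = 0.01575; summing to 0.12487.
So P(r = 4 | data) = (0.054) / (0.12487) = 0.43243.

0.4324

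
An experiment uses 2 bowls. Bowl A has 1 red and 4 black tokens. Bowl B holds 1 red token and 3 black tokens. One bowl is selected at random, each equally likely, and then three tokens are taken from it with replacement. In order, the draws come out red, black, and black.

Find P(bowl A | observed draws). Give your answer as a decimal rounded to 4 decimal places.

Under each hypothesis, the probability of the observed sequence is: P(data | bowl A) = (1/5)(4/5)(4/5) = 0.128; P(data | bowl B) = (1/4)(3/4)(3/4) = 0.14062.
The prior-weighted likelihoods are 1/2 · 0.128 = 0.064, 1/2 · 0.14062 = 0.070312; with total 0.13431.
Hence P(bowl A | data) = (0.064) / (0.13431) = 0.4765.

0.4765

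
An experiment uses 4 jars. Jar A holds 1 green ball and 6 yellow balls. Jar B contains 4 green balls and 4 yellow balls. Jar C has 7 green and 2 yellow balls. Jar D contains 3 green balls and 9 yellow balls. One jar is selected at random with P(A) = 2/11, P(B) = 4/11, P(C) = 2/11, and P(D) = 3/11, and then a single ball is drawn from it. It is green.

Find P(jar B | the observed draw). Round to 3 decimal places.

0.436

The likelihood of this draw under each hypothesis: P(data | jar A) = (1/7) = 0.14286; P(data | jar B) = (4/8) = 0.5; P(data | jar C) = (7/9) = 0.77778; P(data | jar D) = (3/12) = 0.25.
Weighting by the prior gives 2/11 · 0.14286 = 0.025974, 4/11 · 0.5 = 0.18182, 2/11 · 0.77778 = 0.14141, 3/11 · 0.25 = 0.068182; summing to 0.41739.
Therefore the posterior P(jar B | data) = (0.18182) / (0.41739) = 0.43561.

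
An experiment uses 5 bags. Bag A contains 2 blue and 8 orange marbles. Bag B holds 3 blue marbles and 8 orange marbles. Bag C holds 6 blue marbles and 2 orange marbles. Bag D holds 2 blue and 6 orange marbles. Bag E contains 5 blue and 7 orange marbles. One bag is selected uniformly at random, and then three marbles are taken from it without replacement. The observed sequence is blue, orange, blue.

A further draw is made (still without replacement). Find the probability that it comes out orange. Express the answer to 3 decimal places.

0.529

The likelihood of the observed sequence under each hypothesis: P(data | bag A) = (2/10)(8/9)(1/8) = 0.022222; P(data | bag B) = (3/11)(8/10)(2/9) = 0.048485; P(data | bag C) = (6/8)(2/7)(5/6) = 0.17857; P(data | bag D) = (2/8)(6/7)(1/6) = 0.035714; P(data | bag E) = (5/12)(7/11)(4/10) = 0.10606.
The prior-weighted likelihoods are 1/5 · 0.022222 = 0.0044444, 1/5 · 0.048485 = 0.009697, 1/5 · 0.17857 = 0.035714, 1/5 · 0.035714 = 0.0071429, 1/5 · 0.10606 = 0.021212; these sum to 0.078211.
Dividing through by the total gives posterior P(bag A | data) = 0.056827, P(bag B | data) = 0.12399, P(bag C | data) = 0.45664, P(bag D | data) = 0.091328, P(bag E | data) = 0.27122.
The predictive probability is P(orange next | data) = (1)(0.056827) + (7/8)(0.12399) + (1/5)(0.45664) + (1)(0.091328) + (2/3)(0.27122) = 0.52878.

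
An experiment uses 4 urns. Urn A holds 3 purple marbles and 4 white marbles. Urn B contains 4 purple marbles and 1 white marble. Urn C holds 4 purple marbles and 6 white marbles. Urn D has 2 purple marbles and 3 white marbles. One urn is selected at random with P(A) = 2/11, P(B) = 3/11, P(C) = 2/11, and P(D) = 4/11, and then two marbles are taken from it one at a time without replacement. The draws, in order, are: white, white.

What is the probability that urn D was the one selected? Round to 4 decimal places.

0.4922

The likelihood of the observed sequence under each hypothesis: P(data | urn A) = (4/7)(3/6) = 0.28571; P(data | urn B) = (1/5)(0/4) = 0; P(data | urn C) = (6/10)(5/9) = 0.33333; P(data | urn D) = (3/5)(2/4) = 0.3.
Weighting by the prior gives 2/11 · 0.28571 = 0.051948, 3/11 · 0 = 0, 2/11 · 0.33333 = 0.060606, 4/11 · 0.3 = 0.10909; with total 0.22165.
Hence P(urn D | data) = (0.10909) / (0.22165) = 0.49219.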